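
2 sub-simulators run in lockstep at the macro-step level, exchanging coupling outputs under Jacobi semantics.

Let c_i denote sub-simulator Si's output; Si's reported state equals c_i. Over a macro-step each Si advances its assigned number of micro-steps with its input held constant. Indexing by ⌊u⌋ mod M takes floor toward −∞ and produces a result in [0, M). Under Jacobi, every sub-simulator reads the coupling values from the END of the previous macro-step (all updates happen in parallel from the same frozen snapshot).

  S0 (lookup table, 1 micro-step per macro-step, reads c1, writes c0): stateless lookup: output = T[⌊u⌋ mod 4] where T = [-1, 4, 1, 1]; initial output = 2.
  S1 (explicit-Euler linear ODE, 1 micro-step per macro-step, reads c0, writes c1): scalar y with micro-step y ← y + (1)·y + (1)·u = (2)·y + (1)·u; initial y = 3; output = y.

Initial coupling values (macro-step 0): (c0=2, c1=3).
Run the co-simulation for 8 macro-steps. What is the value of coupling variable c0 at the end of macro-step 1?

c0 at macro-step 1 = 1

macro 1: S0 reads c1=3 → after 1×micro: 1; S1 reads c0=2 → after 1×micro: 8 ⇒ (c0=1, c1=8)
macro 2: S0 reads c1=8 → after 1×micro: -1; S1 reads c0=1 → after 1×micro: 17 ⇒ (c0=-1, c1=17)
macro 3: S0 reads c1=17 → after 1×micro: 4; S1 reads c0=-1 → after 1×micro: 33 ⇒ (c0=4, c1=33)
macro 4: S0 reads c1=33 → after 1×micro: 4; S1 reads c0=4 → after 1×micro: 70 ⇒ (c0=4, c1=70)
macro 5: S0 reads c1=70 → after 1×micro: 1; S1 reads c0=4 → after 1×micro: 144 ⇒ (c0=1, c1=144)
macro 6: S0 reads c1=144 → after 1×micro: -1; S1 reads c0=1 → after 1×micro: 289 ⇒ (c0=-1, c1=289)
macro 7: S0 reads c1=289 → after 1×micro: 4; S1 reads c0=-1 → after 1×micro: 577 ⇒ (c0=4, c1=577)
macro 8: S0 reads c1=577 → after 1×micro: 4; S1 reads c0=4 → after 1×micro: 1158 ⇒ (c0=4, c1=1158)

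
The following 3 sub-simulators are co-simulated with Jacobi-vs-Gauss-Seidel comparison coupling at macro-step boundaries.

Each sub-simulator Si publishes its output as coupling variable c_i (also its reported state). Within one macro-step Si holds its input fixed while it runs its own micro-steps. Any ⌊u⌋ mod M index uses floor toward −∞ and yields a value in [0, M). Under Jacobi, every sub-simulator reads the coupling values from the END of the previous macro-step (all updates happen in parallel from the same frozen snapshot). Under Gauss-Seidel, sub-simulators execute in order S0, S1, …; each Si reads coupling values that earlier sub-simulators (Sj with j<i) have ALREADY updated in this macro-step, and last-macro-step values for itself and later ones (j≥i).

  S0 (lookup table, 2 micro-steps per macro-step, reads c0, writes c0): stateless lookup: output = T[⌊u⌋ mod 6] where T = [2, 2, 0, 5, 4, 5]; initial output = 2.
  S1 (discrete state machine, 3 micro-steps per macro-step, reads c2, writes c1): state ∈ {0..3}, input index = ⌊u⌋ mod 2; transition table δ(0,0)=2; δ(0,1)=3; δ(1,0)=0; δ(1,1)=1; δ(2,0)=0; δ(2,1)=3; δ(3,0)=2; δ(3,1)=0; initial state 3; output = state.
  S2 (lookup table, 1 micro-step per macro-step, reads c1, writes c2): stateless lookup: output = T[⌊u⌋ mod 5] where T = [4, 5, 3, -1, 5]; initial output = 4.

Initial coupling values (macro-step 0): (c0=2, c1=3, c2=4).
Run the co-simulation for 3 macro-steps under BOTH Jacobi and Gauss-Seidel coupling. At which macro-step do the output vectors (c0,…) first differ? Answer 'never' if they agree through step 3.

[Jacobi] macro 1: S0 reads c0=2 → after 2×micro: 0; S1 reads c2=4 → after 3×micro: 2; S2 reads c1=3 → after 1×micro: -1 ⇒ (c0=0, c1=2, c2=-1)
[Jacobi] macro 2: S0 reads c0=0 → after 2×micro: 2; S1 reads c2=-1 → after 3×micro: 3; S2 reads c1=2 → after 1×micro: 3 ⇒ (c0=2, c1=3, c2=3)
[Jacobi] macro 3: S0 reads c0=2 → after 2×micro: 0; S1 reads c2=3 → after 3×micro: 0; S2 reads c1=3 → after 1×micro: -1 ⇒ (c0=0, c1=0, c2=-1)
[Gauss-Seidel] macro 1: S0 reads c0=2 → after 2×micro: 0; S1 reads c2=4 → after 3×micro: 2; S2 reads c1=2 → after 1×micro: 3 ⇒ (c0=0, c1=2, c2=3)
[Gauss-Seidel] macro 2: S0 reads c0=0 → after 2×micro: 2; S1 reads c2=3 → after 3×micro: 3; S2 reads c1=3 → after 1×micro: -1 ⇒ (c0=2, c1=3, c2=-1)
[Gauss-Seidel] macro 3: S0 reads c0=2 → after 2×micro: 0; S1 reads c2=-1 → after 3×micro: 0; S2 reads c1=0 → after 1×micro: 4 ⇒ (c0=0, c1=0, c2=4)

first divergence at macro-step: 1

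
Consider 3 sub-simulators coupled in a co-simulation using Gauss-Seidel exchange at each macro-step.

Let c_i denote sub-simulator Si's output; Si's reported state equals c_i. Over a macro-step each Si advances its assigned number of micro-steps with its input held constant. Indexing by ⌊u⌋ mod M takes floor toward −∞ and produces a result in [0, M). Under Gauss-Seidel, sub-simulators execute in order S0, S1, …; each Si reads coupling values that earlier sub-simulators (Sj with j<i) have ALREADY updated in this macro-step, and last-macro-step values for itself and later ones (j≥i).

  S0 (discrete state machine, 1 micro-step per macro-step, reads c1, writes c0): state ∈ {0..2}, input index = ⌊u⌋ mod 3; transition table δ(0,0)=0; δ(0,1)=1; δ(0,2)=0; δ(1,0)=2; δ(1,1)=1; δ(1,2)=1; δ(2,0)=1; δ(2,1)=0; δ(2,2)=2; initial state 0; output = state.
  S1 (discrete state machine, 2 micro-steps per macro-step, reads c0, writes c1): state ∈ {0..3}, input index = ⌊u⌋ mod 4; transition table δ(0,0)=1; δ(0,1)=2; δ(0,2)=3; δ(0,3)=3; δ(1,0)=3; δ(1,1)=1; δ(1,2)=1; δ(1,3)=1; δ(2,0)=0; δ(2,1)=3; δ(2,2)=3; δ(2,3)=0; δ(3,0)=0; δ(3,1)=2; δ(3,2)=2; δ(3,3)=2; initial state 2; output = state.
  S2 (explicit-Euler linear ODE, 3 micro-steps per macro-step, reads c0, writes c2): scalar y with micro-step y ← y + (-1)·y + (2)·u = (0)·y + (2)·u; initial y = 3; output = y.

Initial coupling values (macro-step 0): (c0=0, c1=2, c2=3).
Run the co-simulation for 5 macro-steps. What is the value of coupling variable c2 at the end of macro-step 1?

macro 1: S0 reads c1=2 → after 1×micro: 0; S1 reads c0=0 → after 2×micro: 1; S2 reads c0=0 → after 3×micro: 0 ⇒ (c0=0, c1=1, c2=0)
macro 2: S0 reads c1=1 → after 1×micro: 1; S1 reads c0=1 → after 2×micro: 1; S2 reads c0=1 → after 3×micro: 2 ⇒ (c0=1, c1=1, c2=2)
macro 3: S0 reads c1=1 → after 1×micro: 1; S1 reads c0=1 → after 2×micro: 1; S2 reads c0=1 → after 3×micro: 2 ⇒ (c0=1, c1=1, c2=2)
macro 4: S0 reads c1=1 → after 1×micro: 1; S1 reads c0=1 → after 2×micro: 1; S2 reads c0=1 → after 3×micro: 2 ⇒ (c0=1, c1=1, c2=2)
macro 5: S0 reads c1=1 → after 1×micro: 1; S1 reads c0=1 → after 2×micro: 1; S2 reads c0=1 → after 3×micro: 2 ⇒ (c0=1, c1=1, c2=2)

c2 at macro-step 1 = 0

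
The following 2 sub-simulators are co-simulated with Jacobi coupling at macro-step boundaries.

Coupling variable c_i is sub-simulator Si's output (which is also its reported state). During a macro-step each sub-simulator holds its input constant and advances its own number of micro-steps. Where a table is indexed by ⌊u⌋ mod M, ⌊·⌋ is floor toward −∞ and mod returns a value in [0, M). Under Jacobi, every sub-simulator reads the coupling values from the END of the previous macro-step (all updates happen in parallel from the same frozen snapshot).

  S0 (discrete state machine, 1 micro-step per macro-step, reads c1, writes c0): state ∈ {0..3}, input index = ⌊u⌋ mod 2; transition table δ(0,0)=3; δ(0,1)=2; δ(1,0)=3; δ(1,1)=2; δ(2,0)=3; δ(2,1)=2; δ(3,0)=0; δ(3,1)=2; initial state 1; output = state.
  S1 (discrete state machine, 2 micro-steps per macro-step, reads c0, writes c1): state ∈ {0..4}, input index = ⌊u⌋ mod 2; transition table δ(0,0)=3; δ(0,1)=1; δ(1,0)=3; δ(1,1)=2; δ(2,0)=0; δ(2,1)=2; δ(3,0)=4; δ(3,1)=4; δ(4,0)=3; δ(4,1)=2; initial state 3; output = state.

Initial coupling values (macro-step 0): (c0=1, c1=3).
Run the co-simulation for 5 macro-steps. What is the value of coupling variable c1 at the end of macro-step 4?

c1 at macro-step 4 = 3

macro 1: S0 reads c1=3 → after 1×micro: 2; S1 reads c0=1 → after 2×micro: 2 ⇒ (c0=2, c1=2)
macro 2: S0 reads c1=2 → after 1×micro: 3; S1 reads c0=2 → after 2×micro: 3 ⇒ (c0=3, c1=3)
macro 3: S0 reads c1=3 → after 1×micro: 2; S1 reads c0=3 → after 2×micro: 2 ⇒ (c0=2, c1=2)
macro 4: S0 reads c1=2 → after 1×micro: 3; S1 reads c0=2 → after 2×micro: 3 ⇒ (c0=3, c1=3)
macro 5: S0 reads c1=3 → after 1×micro: 2; S1 reads c0=3 → after 2×micro: 2 ⇒ (c0=2, c1=2)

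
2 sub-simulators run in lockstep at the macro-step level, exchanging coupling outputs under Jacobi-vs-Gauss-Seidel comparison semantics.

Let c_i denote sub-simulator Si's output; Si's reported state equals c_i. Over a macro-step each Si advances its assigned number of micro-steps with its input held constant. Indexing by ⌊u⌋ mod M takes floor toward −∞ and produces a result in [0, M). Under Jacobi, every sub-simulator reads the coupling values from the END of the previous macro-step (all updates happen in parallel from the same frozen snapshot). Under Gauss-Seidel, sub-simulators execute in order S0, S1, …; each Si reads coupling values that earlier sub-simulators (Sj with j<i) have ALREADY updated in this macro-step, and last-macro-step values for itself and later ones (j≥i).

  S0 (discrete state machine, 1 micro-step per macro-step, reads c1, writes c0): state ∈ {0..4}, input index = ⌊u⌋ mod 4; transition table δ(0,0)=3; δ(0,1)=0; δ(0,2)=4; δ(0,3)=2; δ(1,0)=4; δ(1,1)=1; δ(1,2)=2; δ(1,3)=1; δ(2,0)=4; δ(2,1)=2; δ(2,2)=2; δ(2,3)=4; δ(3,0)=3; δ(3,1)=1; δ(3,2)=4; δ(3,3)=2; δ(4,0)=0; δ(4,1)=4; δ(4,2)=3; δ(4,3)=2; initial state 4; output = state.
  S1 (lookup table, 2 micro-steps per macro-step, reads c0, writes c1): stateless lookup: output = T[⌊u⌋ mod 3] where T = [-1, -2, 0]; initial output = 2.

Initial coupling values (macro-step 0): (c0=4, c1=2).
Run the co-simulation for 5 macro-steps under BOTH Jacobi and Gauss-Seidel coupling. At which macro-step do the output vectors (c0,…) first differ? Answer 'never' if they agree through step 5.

first divergence at macro-step: 1

[Jacobi] macro 1: S0 reads c1=2 → after 1×micro: 3; S1 reads c0=4 → after 2×micro: -2 ⇒ (c0=3, c1=-2)
[Jacobi] macro 2: S0 reads c1=-2 → after 1×micro: 4; S1 reads c0=3 → after 2×micro: -1 ⇒ (c0=4, c1=-1)
[Jacobi] macro 3: S0 reads c1=-1 → after 1×micro: 2; S1 reads c0=4 → after 2×micro: -2 ⇒ (c0=2, c1=-2)
[Jacobi] macro 4: S0 reads c1=-2 → after 1×micro: 2; S1 reads c0=2 → after 2×micro: 0 ⇒ (c0=2, c1=0)
[Jacobi] macro 5: S0 reads c1=0 → after 1×micro: 4; S1 reads c0=2 → after 2×micro: 0 ⇒ (c0=4, c1=0)
[Gauss-Seidel] macro 1: S0 reads c1=2 → after 1×micro: 3; S1 reads c0=3 → after 2×micro: -1 ⇒ (c0=3, c1=-1)
[Gauss-Seidel] macro 2: S0 reads c1=-1 → after 1×micro: 2; S1 reads c0=2 → after 2×micro: 0 ⇒ (c0=2, c1=0)
[Gauss-Seidel] macro 3: S0 reads c1=0 → after 1×micro: 4; S1 reads c0=4 → after 2×micro: -2 ⇒ (c0=4, c1=-2)
[Gauss-Seidel] macro 4: S0 reads c1=-2 → after 1×micro: 3; S1 reads c0=3 → after 2×micro: -1 ⇒ (c0=3, c1=-1)
[Gauss-Seidel] macro 5: S0 reads c1=-1 → after 1×micro: 2; S1 reads c0=2 → after 2×micro: 0 ⇒ (c0=2, c1=0)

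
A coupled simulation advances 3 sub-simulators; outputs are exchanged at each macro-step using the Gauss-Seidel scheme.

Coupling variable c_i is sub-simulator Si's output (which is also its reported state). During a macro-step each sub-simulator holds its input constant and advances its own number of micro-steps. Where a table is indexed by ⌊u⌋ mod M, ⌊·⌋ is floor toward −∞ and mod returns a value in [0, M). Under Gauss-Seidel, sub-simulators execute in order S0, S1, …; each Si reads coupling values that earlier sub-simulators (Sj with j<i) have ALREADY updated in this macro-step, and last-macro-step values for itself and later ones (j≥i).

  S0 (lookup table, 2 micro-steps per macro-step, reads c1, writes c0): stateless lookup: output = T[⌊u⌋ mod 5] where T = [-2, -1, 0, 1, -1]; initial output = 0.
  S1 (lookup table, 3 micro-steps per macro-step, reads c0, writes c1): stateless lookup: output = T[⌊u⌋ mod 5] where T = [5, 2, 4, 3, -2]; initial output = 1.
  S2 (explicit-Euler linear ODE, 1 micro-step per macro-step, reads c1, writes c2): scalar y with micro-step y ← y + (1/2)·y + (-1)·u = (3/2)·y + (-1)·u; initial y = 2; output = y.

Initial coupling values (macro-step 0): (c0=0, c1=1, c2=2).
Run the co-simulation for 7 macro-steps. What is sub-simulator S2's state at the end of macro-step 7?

S2 state at macro-step 7 = -555/64

macro 1: S0 reads c1=1 → after 2×micro: -1; S1 reads c0=-1 → after 3×micro: -2; S2 reads c1=-2 → after 1×micro: 5 ⇒ (c0=-1, c1=-2, c2=5)
macro 2: S0 reads c1=-2 → after 2×micro: 1; S1 reads c0=1 → after 3×micro: 2; S2 reads c1=2 → after 1×micro: 11/2 ⇒ (c0=1, c1=2, c2=11/2)
macro 3: S0 reads c1=2 → after 2×micro: 0; S1 reads c0=0 → after 3×micro: 5; S2 reads c1=5 → after 1×micro: 13/4 ⇒ (c0=0, c1=5, c2=13/4)
macro 4: S0 reads c1=5 → after 2×micro: -2; S1 reads c0=-2 → after 3×micro: 3; S2 reads c1=3 → after 1×micro: 15/8 ⇒ (c0=-2, c1=3, c2=15/8)
macro 5: S0 reads c1=3 → after 2×micro: 1; S1 reads c0=1 → after 3×micro: 2; S2 reads c1=2 → after 1×micro: 13/16 ⇒ (c0=1, c1=2, c2=13/16)
macro 6: S0 reads c1=2 → after 2×micro: 0; S1 reads c0=0 → after 3×micro: 5; S2 reads c1=5 → after 1×micro: -121/32 ⇒ (c0=0, c1=5, c2=-121/32)
macro 7: S0 reads c1=5 → after 2×micro: -2; S1 reads c0=-2 → after 3×micro: 3; S2 reads c1=3 → after 1×micro: -555/64 ⇒ (c0=-2, c1=3, c2=-555/64)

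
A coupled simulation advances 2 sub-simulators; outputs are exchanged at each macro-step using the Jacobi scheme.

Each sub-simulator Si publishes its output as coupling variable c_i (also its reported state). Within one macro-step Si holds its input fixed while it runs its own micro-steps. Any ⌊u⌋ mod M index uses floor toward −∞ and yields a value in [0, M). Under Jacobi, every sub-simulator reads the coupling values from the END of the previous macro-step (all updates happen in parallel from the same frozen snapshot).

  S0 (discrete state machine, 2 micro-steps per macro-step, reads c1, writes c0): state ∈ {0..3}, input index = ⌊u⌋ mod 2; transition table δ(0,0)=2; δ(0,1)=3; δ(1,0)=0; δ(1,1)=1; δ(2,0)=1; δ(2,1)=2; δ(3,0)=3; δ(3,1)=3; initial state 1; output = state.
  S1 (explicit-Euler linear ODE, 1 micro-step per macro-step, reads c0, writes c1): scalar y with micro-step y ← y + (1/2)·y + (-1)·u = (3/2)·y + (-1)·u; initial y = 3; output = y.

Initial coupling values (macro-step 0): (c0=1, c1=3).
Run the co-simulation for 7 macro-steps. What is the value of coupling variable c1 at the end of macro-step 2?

c1 at macro-step 2 = 17/4

macro 1: S0 reads c1=3 → after 2×micro: 1; S1 reads c0=1 → after 1×micro: 7/2 ⇒ (c0=1, c1=7/2)
macro 2: S0 reads c1=7/2 → after 2×micro: 1; S1 reads c0=1 → after 1×micro: 17/4 ⇒ (c0=1, c1=17/4)
macro 3: S0 reads c1=17/4 → after 2×micro: 2; S1 reads c0=1 → after 1×micro: 43/8 ⇒ (c0=2, c1=43/8)
macro 4: S0 reads c1=43/8 → after 2×micro: 2; S1 reads c0=2 → after 1×micro: 97/16 ⇒ (c0=2, c1=97/16)
macro 5: S0 reads c1=97/16 → after 2×micro: 0; S1 reads c0=2 → after 1×micro: 227/32 ⇒ (c0=0, c1=227/32)
macro 6: S0 reads c1=227/32 → after 2×micro: 3; S1 reads c0=0 → after 1×micro: 681/64 ⇒ (c0=3, c1=681/64)
macro 7: S0 reads c1=681/64 → after 2×micro: 3; S1 reads c0=3 → after 1×micro: 1659/128 ⇒ (c0=3, c1=1659/128)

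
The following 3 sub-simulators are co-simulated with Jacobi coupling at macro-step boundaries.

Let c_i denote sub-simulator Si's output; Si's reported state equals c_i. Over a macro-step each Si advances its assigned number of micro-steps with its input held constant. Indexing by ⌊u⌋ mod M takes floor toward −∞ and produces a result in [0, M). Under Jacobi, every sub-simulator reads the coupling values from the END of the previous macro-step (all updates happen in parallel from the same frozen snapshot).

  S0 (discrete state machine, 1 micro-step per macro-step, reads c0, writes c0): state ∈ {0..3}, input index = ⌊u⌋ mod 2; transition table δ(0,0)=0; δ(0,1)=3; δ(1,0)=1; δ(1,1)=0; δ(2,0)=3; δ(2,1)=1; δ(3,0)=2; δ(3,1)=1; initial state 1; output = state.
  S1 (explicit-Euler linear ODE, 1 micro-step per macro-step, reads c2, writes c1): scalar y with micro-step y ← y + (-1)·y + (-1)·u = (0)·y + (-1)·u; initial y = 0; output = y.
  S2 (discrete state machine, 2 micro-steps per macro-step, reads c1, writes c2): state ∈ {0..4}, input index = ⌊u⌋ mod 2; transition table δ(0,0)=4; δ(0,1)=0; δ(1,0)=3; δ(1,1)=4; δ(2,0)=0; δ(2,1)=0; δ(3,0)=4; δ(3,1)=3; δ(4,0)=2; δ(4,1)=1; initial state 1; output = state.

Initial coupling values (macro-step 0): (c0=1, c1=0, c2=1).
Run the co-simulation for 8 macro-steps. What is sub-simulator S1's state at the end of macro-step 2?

macro 1: S0 reads c0=1 → after 1×micro: 0; S1 reads c2=1 → after 1×micro: -1; S2 reads c1=0 → after 2×micro: 4 ⇒ (c0=0, c1=-1, c2=4)
macro 2: S0 reads c0=0 → after 1×micro: 0; S1 reads c2=4 → after 1×micro: -4; S2 reads c1=-1 → after 2×micro: 4 ⇒ (c0=0, c1=-4, c2=4)
macro 3: S0 reads c0=0 → after 1×micro: 0; S1 reads c2=4 → after 1×micro: -4; S2 reads c1=-4 → after 2×micro: 0 ⇒ (c0=0, c1=-4, c2=0)
macro 4: S0 reads c0=0 → after 1×micro: 0; S1 reads c2=0 → after 1×micro: 0; S2 reads c1=-4 → after 2×micro: 2 ⇒ (c0=0, c1=0, c2=2)
macro 5: S0 reads c0=0 → after 1×micro: 0; S1 reads c2=2 → after 1×micro: -2; S2 reads c1=0 → after 2×micro: 4 ⇒ (c0=0, c1=-2, c2=4)
macro 6: S0 reads c0=0 → after 1×micro: 0; S1 reads c2=4 → after 1×micro: -4; S2 reads c1=-2 → after 2×micro: 0 ⇒ (c0=0, c1=-4, c2=0)
macro 7: S0 reads c0=0 → after 1×micro: 0; S1 reads c2=0 → after 1×micro: 0; S2 reads c1=-4 → after 2×micro: 2 ⇒ (c0=0, c1=0, c2=2)
macro 8: S0 reads c0=0 → after 1×micro: 0; S1 reads c2=2 → after 1×micro: -2; S2 reads c1=0 → after 2×micro: 4 ⇒ (c0=0, c1=-2, c2=4)

S1 state at macro-step 2 = -4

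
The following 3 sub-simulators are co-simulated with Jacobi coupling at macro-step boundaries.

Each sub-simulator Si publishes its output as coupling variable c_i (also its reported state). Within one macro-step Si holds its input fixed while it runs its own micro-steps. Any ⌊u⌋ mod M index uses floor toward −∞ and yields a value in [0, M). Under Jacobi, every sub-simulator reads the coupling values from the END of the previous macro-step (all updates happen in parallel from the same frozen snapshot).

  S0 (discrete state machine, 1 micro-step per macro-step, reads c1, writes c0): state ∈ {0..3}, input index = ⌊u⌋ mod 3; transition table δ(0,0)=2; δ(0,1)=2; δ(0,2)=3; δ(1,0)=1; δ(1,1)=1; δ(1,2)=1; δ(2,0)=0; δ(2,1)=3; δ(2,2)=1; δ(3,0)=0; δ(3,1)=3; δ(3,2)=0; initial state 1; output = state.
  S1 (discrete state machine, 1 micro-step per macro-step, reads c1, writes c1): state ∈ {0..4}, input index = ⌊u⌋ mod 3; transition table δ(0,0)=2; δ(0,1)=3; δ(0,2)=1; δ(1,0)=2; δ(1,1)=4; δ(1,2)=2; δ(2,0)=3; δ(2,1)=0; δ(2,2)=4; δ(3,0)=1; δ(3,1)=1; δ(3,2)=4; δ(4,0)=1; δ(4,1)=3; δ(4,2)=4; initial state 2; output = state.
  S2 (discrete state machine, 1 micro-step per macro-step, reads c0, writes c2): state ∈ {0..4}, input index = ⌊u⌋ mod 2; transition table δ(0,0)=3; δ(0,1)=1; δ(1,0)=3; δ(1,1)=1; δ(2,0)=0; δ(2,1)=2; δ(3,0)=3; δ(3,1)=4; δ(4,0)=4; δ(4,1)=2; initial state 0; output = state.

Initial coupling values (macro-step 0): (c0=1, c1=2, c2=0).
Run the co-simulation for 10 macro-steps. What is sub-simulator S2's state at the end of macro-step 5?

S2 state at macro-step 5 = 1

macro 1: S0 reads c1=2 → after 1×micro: 1; S1 reads c1=2 → after 1×micro: 4; S2 reads c0=1 → after 1×micro: 1 ⇒ (c0=1, c1=4, c2=1)
macro 2: S0 reads c1=4 → after 1×micro: 1; S1 reads c1=4 → after 1×micro: 3; S2 reads c0=1 → after 1×micro: 1 ⇒ (c0=1, c1=3, c2=1)
macro 3: S0 reads c1=3 → after 1×micro: 1; S1 reads c1=3 → after 1×micro: 1; S2 reads c0=1 → after 1×micro: 1 ⇒ (c0=1, c1=1, c2=1)
macro 4: S0 reads c1=1 → after 1×micro: 1; S1 reads c1=1 → after 1×micro: 4; S2 reads c0=1 → after 1×micro: 1 ⇒ (c0=1, c1=4, c2=1)
macro 5: S0 reads c1=4 → after 1×micro: 1; S1 reads c1=4 → after 1×micro: 3; S2 reads c0=1 → after 1×micro: 1 ⇒ (c0=1, c1=3, c2=1)
macro 6: S0 reads c1=3 → after 1×micro: 1; S1 reads c1=3 → after 1×micro: 1; S2 reads c0=1 → after 1×micro: 1 ⇒ (c0=1, c1=1, c2=1)
macro 7: S0 reads c1=1 → after 1×micro: 1; S1 reads c1=1 → after 1×micro: 4; S2 reads c0=1 → after 1×micro: 1 ⇒ (c0=1, c1=4, c2=1)
macro 8: S0 reads c1=4 → after 1×micro: 1; S1 reads c1=4 → after 1×micro: 3; S2 reads c0=1 → after 1×micro: 1 ⇒ (c0=1, c1=3, c2=1)
macro 9: S0 reads c1=3 → after 1×micro: 1; S1 reads c1=3 → after 1×micro: 1; S2 reads c0=1 → after 1×micro: 1 ⇒ (c0=1, c1=1, c2=1)
macro 10: S0 reads c1=1 → after 1×micro: 1; S1 reads c1=1 → after 1×micro: 4; S2 reads c0=1 → after 1×micro: 1 ⇒ (c0=1, c1=4, c2=1)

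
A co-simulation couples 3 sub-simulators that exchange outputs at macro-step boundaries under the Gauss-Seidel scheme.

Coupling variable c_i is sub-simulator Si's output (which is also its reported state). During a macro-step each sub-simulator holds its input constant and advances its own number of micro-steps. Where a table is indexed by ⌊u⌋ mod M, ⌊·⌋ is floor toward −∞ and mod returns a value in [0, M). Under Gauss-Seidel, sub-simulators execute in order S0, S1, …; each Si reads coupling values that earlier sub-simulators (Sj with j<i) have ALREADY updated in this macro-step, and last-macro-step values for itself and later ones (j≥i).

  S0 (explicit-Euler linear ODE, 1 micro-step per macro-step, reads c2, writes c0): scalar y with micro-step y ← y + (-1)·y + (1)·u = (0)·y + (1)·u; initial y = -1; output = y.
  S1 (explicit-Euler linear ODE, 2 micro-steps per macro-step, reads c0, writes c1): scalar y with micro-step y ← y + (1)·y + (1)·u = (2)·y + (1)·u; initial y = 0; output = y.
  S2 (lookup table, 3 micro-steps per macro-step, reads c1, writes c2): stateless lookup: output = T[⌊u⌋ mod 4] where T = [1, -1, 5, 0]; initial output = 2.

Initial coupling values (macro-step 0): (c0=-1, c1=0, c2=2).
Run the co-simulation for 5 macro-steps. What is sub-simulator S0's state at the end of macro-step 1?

S0 state at macro-step 1 = 2

macro 1: S0 reads c2=2 → after 1×micro: 2; S1 reads c0=2 → after 2×micro: 6; S2 reads c1=6 → after 3×micro: 5 ⇒ (c0=2, c1=6, c2=5)
macro 2: S0 reads c2=5 → after 1×micro: 5; S1 reads c0=5 → after 2×micro: 39; S2 reads c1=39 → after 3×micro: 0 ⇒ (c0=5, c1=39, c2=0)
macro 3: S0 reads c2=0 → after 1×micro: 0; S1 reads c0=0 → after 2×micro: 156; S2 reads c1=156 → after 3×micro: 1 ⇒ (c0=0, c1=156, c2=1)
macro 4: S0 reads c2=1 → after 1×micro: 1; S1 reads c0=1 → after 2×micro: 627; S2 reads c1=627 → after 3×micro: 0 ⇒ (c0=1, c1=627, c2=0)
macro 5: S0 reads c2=0 → after 1×micro: 0; S1 reads c0=0 → after 2×micro: 2508; S2 reads c1=2508 → after 3×micro: 1 ⇒ (c0=0, c1=2508, c2=1)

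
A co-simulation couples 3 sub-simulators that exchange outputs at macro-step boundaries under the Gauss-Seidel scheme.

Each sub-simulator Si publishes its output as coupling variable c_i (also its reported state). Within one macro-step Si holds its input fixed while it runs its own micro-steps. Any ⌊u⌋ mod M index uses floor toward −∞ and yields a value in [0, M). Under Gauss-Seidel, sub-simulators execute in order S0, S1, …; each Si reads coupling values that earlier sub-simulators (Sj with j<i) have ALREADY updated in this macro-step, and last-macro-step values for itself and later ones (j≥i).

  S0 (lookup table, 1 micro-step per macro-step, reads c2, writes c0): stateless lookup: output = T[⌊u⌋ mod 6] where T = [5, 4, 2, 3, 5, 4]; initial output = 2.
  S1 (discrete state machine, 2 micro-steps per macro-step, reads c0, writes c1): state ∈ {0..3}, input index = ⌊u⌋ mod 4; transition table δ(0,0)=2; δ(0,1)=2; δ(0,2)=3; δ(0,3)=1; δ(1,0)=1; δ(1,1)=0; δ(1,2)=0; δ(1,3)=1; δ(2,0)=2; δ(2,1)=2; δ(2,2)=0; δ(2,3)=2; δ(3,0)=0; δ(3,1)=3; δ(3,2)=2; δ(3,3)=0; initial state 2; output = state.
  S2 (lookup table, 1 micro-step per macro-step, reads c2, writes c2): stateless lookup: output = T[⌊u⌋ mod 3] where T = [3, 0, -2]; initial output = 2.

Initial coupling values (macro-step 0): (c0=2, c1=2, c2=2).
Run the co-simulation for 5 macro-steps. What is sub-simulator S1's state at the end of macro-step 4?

S1 state at macro-step 4 = 1

macro 1: S0 reads c2=2 → after 1×micro: 2; S1 reads c0=2 → after 2×micro: 3; S2 reads c2=2 → after 1×micro: -2 ⇒ (c0=2, c1=3, c2=-2)
macro 2: S0 reads c2=-2 → after 1×micro: 5; S1 reads c0=5 → after 2×micro: 3; S2 reads c2=-2 → after 1×micro: 0 ⇒ (c0=5, c1=3, c2=0)
macro 3: S0 reads c2=0 → after 1×micro: 5; S1 reads c0=5 → after 2×micro: 3; S2 reads c2=0 → after 1×micro: 3 ⇒ (c0=5, c1=3, c2=3)
macro 4: S0 reads c2=3 → after 1×micro: 3; S1 reads c0=3 → after 2×micro: 1; S2 reads c2=3 → after 1×micro: 3 ⇒ (c0=3, c1=1, c2=3)
macro 5: S0 reads c2=3 → after 1×micro: 3; S1 reads c0=3 → after 2×micro: 1; S2 reads c2=3 → after 1×micro: 3 ⇒ (c0=3, c1=1, c2=3)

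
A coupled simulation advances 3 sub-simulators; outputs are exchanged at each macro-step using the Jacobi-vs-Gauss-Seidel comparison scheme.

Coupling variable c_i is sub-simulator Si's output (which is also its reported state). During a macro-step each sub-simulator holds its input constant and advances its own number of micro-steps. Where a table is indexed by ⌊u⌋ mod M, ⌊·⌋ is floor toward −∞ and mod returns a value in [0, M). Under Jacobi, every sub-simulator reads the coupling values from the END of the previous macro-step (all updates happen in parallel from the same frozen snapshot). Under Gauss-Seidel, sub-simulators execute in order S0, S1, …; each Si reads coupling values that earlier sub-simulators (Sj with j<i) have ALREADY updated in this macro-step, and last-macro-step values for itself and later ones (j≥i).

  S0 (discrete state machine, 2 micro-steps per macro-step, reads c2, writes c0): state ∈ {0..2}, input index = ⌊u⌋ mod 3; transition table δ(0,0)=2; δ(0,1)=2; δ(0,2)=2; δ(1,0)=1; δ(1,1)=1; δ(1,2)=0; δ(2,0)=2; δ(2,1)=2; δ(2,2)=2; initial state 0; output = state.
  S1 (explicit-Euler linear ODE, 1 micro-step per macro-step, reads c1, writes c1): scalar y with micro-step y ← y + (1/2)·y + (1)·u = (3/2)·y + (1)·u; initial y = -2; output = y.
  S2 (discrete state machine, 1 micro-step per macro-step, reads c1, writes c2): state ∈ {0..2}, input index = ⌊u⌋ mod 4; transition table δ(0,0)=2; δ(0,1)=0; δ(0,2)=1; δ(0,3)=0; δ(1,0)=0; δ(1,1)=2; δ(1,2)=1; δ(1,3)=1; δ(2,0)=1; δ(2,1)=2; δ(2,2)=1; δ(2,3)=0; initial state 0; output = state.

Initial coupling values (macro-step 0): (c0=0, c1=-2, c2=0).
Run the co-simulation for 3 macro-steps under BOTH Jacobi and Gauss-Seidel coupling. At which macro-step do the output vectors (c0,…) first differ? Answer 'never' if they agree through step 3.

first divergence at macro-step: 1

[Jacobi] macro 1: S0 reads c2=0 → after 2×micro: 2; S1 reads c1=-2 → after 1×micro: -5; S2 reads c1=-2 → after 1×micro: 1 ⇒ (c0=2, c1=-5, c2=1)
[Jacobi] macro 2: S0 reads c2=1 → after 2×micro: 2; S1 reads c1=-5 → after 1×micro: -25/2; S2 reads c1=-5 → after 1×micro: 1 ⇒ (c0=2, c1=-25/2, c2=1)
[Jacobi] macro 3: S0 reads c2=1 → after 2×micro: 2; S1 reads c1=-25/2 → after 1×micro: -125/4; S2 reads c1=-25/2 → after 1×micro: 1 ⇒ (c0=2, c1=-125/4, c2=1)
[Gauss-Seidel] macro 1: S0 reads c2=0 → after 2×micro: 2; S1 reads c1=-2 → after 1×micro: -5; S2 reads c1=-5 → after 1×micro: 0 ⇒ (c0=2, c1=-5, c2=0)
[Gauss-Seidel] macro 2: S0 reads c2=0 → after 2×micro: 2; S1 reads c1=-5 → after 1×micro: -25/2; S2 reads c1=-25/2 → after 1×micro: 0 ⇒ (c0=2, c1=-25/2, c2=0)
[Gauss-Seidel] macro 3: S0 reads c2=0 → after 2×micro: 2; S1 reads c1=-25/2 → after 1×micro: -125/4; S2 reads c1=-125/4 → after 1×micro: 2 ⇒ (c0=2, c1=-125/4, c2=2)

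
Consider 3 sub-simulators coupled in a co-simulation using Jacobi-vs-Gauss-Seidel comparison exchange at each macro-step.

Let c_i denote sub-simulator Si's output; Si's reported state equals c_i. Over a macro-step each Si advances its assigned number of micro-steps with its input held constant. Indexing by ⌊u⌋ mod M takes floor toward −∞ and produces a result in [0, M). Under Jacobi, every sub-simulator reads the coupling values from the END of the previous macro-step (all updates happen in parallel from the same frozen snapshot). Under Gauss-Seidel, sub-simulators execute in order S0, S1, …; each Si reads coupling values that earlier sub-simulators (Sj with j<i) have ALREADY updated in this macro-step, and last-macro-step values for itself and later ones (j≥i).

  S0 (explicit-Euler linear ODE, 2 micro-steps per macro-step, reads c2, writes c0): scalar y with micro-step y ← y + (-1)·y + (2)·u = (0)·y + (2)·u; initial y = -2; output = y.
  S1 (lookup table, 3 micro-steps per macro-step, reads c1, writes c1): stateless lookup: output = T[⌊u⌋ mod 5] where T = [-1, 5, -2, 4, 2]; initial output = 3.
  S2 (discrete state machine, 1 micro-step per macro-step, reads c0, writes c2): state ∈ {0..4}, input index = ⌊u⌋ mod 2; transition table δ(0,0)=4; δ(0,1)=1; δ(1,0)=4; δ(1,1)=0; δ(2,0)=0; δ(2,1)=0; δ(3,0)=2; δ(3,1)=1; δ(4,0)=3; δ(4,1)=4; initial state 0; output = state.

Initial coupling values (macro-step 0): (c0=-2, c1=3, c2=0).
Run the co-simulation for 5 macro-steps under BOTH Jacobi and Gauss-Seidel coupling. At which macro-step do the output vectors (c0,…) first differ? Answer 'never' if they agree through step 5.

first divergence at macro-step: never

[Jacobi] macro 1: S0 reads c2=0 → after 2×micro: 0; S1 reads c1=3 → after 3×micro: 4; S2 reads c0=-2 → after 1×micro: 4 ⇒ (c0=0, c1=4, c2=4)
[Jacobi] macro 2: S0 reads c2=4 → after 2×micro: 8; S1 reads c1=4 → after 3×micro: 2; S2 reads c0=0 → after 1×micro: 3 ⇒ (c0=8, c1=2, c2=3)
[Jacobi] macro 3: S0 reads c2=3 → after 2×micro: 6; S1 reads c1=2 → after 3×micro: -2; S2 reads c0=8 → after 1×micro: 2 ⇒ (c0=6, c1=-2, c2=2)
[Jacobi] macro 4: S0 reads c2=2 → after 2×micro: 4; S1 reads c1=-2 → after 3×micro: 4; S2 reads c0=6 → after 1×micro: 0 ⇒ (c0=4, c1=4, c2=0)
[Jacobi] macro 5: S0 reads c2=0 → after 2×micro: 0; S1 reads c1=4 → after 3×micro: 2; S2 reads c0=4 → after 1×micro: 4 ⇒ (c0=0, c1=2, c2=4)
[Gauss-Seidel] macro 1: S0 reads c2=0 → after 2×micro: 0; S1 reads c1=3 → after 3×micro: 4; S2 reads c0=0 → after 1×micro: 4 ⇒ (c0=0, c1=4, c2=4)
[Gauss-Seidel] macro 2: S0 reads c2=4 → after 2×micro: 8; S1 reads c1=4 → after 3×micro: 2; S2 reads c0=8 → after 1×micro: 3 ⇒ (c0=8, c1=2, c2=3)
[Gauss-Seidel] macro 3: S0 reads c2=3 → after 2×micro: 6; S1 reads c1=2 → after 3×micro: -2; S2 reads c0=6 → after 1×micro: 2 ⇒ (c0=6, c1=-2, c2=2)
[Gauss-Seidel] macro 4: S0 reads c2=2 → after 2×micro: 4; S1 reads c1=-2 → after 3×micro: 4; S2 reads c0=4 → after 1×micro: 0 ⇒ (c0=4, c1=4, c2=0)
[Gauss-Seidel] macro 5: S0 reads c2=0 → after 2×micro: 0; S1 reads c1=4 → after 3×micro: 2; S2 reads c0=0 → after 1×micro: 4 ⇒ (c0=0, c1=2, c2=4)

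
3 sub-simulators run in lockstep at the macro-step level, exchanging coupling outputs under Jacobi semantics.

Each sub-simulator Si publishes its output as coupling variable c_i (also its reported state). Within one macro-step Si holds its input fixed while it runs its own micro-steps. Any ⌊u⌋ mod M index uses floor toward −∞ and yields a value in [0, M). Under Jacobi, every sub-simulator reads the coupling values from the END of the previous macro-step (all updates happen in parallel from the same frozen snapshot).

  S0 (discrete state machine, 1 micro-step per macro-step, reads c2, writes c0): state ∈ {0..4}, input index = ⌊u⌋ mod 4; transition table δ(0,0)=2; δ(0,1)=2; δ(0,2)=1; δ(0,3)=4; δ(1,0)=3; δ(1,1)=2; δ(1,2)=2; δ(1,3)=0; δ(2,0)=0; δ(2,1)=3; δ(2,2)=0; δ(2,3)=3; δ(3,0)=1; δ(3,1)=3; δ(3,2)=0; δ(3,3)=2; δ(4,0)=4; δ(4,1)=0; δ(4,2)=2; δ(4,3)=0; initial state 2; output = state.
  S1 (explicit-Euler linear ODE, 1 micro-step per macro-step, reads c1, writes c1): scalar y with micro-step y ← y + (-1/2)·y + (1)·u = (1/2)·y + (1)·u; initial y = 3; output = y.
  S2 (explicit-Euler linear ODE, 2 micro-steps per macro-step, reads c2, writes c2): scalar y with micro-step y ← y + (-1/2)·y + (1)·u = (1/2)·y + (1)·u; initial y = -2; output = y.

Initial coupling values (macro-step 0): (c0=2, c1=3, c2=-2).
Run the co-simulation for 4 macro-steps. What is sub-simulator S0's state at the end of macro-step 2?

S0 state at macro-step 2 = 2

macro 1: S0 reads c2=-2 → after 1×micro: 0; S1 reads c1=3 → after 1×micro: 9/2; S2 reads c2=-2 → after 2×micro: -7/2 ⇒ (c0=0, c1=9/2, c2=-7/2)
macro 2: S0 reads c2=-7/2 → after 1×micro: 2; S1 reads c1=9/2 → after 1×micro: 27/4; S2 reads c2=-7/2 → after 2×micro: -49/8 ⇒ (c0=2, c1=27/4, c2=-49/8)
macro 3: S0 reads c2=-49/8 → after 1×micro: 3; S1 reads c1=27/4 → after 1×micro: 81/8; S2 reads c2=-49/8 → after 2×micro: -343/32 ⇒ (c0=3, c1=81/8, c2=-343/32)
macro 4: S0 reads c2=-343/32 → after 1×micro: 3; S1 reads c1=81/8 → after 1×micro: 243/16; S2 reads c2=-343/32 → after 2×micro: -2401/128 ⇒ (c0=3, c1=243/16, c2=-2401/128)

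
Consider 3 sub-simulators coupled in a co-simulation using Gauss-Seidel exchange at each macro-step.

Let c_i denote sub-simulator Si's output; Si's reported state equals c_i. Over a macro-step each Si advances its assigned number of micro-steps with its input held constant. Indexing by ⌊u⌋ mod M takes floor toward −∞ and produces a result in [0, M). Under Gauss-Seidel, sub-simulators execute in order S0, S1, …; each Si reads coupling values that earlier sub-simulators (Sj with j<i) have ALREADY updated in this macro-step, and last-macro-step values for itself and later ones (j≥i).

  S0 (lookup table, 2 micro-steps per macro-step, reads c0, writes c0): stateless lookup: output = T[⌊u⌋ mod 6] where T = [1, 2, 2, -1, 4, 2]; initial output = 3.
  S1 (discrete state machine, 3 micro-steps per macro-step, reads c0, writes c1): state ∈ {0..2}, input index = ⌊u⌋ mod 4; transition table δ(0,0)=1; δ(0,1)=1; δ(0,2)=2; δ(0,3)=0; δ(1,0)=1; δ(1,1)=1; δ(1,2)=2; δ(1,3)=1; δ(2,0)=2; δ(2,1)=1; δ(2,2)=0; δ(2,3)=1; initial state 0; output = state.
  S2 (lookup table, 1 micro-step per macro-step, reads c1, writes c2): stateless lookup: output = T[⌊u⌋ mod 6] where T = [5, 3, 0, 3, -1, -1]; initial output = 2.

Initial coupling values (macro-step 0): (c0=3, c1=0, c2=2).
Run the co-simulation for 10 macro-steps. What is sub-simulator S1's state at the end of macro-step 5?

S1 state at macro-step 5 = 0

macro 1: S0 reads c0=3 → after 2×micro: -1; S1 reads c0=-1 → after 3×micro: 0; S2 reads c1=0 → after 1×micro: 5 ⇒ (c0=-1, c1=0, c2=5)
macro 2: S0 reads c0=-1 → after 2×micro: 2; S1 reads c0=2 → after 3×micro: 2; S2 reads c1=2 → after 1×micro: 0 ⇒ (c0=2, c1=2, c2=0)
macro 3: S0 reads c0=2 → after 2×micro: 2; S1 reads c0=2 → after 3×micro: 0; S2 reads c1=0 → after 1×micro: 5 ⇒ (c0=2, c1=0, c2=5)
macro 4: S0 reads c0=2 → after 2×micro: 2; S1 reads c0=2 → after 3×micro: 2; S2 reads c1=2 → after 1×micro: 0 ⇒ (c0=2, c1=2, c2=0)
macro 5: S0 reads c0=2 → after 2×micro: 2; S1 reads c0=2 → after 3×micro: 0; S2 reads c1=0 → after 1×micro: 5 ⇒ (c0=2, c1=0, c2=5)
macro 6: S0 reads c0=2 → after 2×micro: 2; S1 reads c0=2 → after 3×micro: 2; S2 reads c1=2 → after 1×micro: 0 ⇒ (c0=2, c1=2, c2=0)
macro 7: S0 reads c0=2 → after 2×micro: 2; S1 reads c0=2 → after 3×micro: 0; S2 reads c1=0 → after 1×micro: 5 ⇒ (c0=2, c1=0, c2=5)
macro 8: S0 reads c0=2 → after 2×micro: 2; S1 reads c0=2 → after 3×micro: 2; S2 reads c1=2 → after 1×micro: 0 ⇒ (c0=2, c1=2, c2=0)
macro 9: S0 reads c0=2 → after 2×micro: 2; S1 reads c0=2 → after 3×micro: 0; S2 reads c1=0 → after 1×micro: 5 ⇒ (c0=2, c1=0, c2=5)
macro 10: S0 reads c0=2 → after 2×micro: 2; S1 reads c0=2 → after 3×micro: 2; S2 reads c1=2 → after 1×micro: 0 ⇒ (c0=2, c1=2, c2=0)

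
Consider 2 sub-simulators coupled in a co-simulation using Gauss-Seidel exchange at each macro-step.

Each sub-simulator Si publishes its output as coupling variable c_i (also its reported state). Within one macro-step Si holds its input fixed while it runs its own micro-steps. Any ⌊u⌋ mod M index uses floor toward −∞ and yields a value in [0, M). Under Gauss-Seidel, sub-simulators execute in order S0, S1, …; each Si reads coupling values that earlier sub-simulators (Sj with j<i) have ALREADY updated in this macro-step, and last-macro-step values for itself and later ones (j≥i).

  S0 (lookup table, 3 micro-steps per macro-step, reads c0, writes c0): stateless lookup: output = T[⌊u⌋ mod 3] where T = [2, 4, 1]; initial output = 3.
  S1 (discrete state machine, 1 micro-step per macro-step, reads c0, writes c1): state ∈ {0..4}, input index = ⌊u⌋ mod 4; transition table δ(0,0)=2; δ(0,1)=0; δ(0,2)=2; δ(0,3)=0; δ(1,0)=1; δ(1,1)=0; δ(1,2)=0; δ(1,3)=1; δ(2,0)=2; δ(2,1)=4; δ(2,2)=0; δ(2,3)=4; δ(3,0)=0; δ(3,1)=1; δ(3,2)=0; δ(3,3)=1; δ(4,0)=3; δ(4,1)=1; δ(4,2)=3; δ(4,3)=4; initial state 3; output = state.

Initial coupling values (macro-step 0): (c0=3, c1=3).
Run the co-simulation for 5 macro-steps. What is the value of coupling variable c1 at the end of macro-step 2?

macro 1: S0 reads c0=3 → after 3×micro: 2; S1 reads c0=2 → after 1×micro: 0 ⇒ (c0=2, c1=0)
macro 2: S0 reads c0=2 → after 3×micro: 1; S1 reads c0=1 → after 1×micro: 0 ⇒ (c0=1, c1=0)
macro 3: S0 reads c0=1 → after 3×micro: 4; S1 reads c0=4 → after 1×micro: 2 ⇒ (c0=4, c1=2)
macro 4: S0 reads c0=4 → after 3×micro: 4; S1 reads c0=4 → after 1×micro: 2 ⇒ (c0=4, c1=2)
macro 5: S0 reads c0=4 → after 3×micro: 4; S1 reads c0=4 → after 1×micro: 2 ⇒ (c0=4, c1=2)

c1 at macro-step 2 = 0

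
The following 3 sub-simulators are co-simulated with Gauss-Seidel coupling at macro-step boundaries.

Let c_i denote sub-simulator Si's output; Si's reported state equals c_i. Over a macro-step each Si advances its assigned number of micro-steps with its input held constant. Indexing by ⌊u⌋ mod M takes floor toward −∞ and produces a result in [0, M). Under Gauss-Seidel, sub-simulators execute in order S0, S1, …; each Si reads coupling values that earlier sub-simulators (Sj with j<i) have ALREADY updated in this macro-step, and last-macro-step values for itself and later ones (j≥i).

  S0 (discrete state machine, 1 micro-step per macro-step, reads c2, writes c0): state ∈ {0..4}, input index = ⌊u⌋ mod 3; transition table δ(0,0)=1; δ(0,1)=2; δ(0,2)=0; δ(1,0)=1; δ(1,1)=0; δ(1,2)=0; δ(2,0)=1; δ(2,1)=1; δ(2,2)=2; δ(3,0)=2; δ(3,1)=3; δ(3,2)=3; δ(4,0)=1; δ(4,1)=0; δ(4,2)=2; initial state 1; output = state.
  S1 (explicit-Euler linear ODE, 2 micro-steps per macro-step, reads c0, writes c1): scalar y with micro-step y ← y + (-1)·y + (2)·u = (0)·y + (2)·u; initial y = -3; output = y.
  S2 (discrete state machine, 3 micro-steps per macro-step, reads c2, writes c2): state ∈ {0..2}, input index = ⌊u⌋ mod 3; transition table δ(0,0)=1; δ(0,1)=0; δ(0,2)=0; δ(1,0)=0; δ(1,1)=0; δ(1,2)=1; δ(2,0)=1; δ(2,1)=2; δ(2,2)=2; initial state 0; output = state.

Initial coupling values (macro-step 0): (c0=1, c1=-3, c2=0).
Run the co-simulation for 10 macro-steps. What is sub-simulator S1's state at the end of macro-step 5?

S1 state at macro-step 5 = 2

macro 1: S0 reads c2=0 → after 1×micro: 1; S1 reads c0=1 → after 2×micro: 2; S2 reads c2=0 → after 3×micro: 1 ⇒ (c0=1, c1=2, c2=1)
macro 2: S0 reads c2=1 → after 1×micro: 0; S1 reads c0=0 → after 2×micro: 0; S2 reads c2=1 → after 3×micro: 0 ⇒ (c0=0, c1=0, c2=0)
macro 3: S0 reads c2=0 → after 1×micro: 1; S1 reads c0=1 → after 2×micro: 2; S2 reads c2=0 → after 3×micro: 1 ⇒ (c0=1, c1=2, c2=1)
macro 4: S0 reads c2=1 → after 1×micro: 0; S1 reads c0=0 → after 2×micro: 0; S2 reads c2=1 → after 3×micro: 0 ⇒ (c0=0, c1=0, c2=0)
macro 5: S0 reads c2=0 → after 1×micro: 1; S1 reads c0=1 → after 2×micro: 2; S2 reads c2=0 → after 3×micro: 1 ⇒ (c0=1, c1=2, c2=1)
macro 6: S0 reads c2=1 → after 1×micro: 0; S1 reads c0=0 → after 2×micro: 0; S2 reads c2=1 → after 3×micro: 0 ⇒ (c0=0, c1=0, c2=0)
macro 7: S0 reads c2=0 → after 1×micro: 1; S1 reads c0=1 → after 2×micro: 2; S2 reads c2=0 → after 3×micro: 1 ⇒ (c0=1, c1=2, c2=1)
macro 8: S0 reads c2=1 → after 1×micro: 0; S1 reads c0=0 → after 2×micro: 0; S2 reads c2=1 → after 3×micro: 0 ⇒ (c0=0, c1=0, c2=0)
macro 9: S0 reads c2=0 → after 1×micro: 1; S1 reads c0=1 → after 2×micro: 2; S2 reads c2=0 → after 3×micro: 1 ⇒ (c0=1, c1=2, c2=1)
macro 10: S0 reads c2=1 → after 1×micro: 0; S1 reads c0=0 → after 2×micro: 0; S2 reads c2=1 → after 3×micro: 0 ⇒ (c0=0, c1=0, c2=0)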